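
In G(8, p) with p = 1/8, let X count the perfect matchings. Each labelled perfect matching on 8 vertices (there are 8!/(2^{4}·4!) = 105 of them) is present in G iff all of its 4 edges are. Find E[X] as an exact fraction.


K_8 has 8!/(2^{4}·4!) = 105 labelled perfect matchings.
For each such perfect matching H, let X_H = 1 if all 4 edges of H are present in G. Then P[X_H = 1] = p^{4} = (1/8)^{4} = 1/4096.
By linearity of expectation: E[X] = Σ_H E[X_H] = 105 · p^{4} = 105 · 1/4096 = 105/4096.
Numerically: E[X] ≈ 0.0256.

E[X] = 105 · (1/8)^{4} = 105/4096 ≈ 0.0256.


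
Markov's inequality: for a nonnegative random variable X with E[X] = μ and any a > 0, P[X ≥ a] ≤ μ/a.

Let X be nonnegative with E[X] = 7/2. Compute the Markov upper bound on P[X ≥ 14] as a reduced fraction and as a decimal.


μ = E[X] = 7/2, a = 14.
Markov: P[X ≥ 14] ≤ μ/a = (7/2)/14 = 1/4.
Numerically: ≈ 0.2500.
(Since a = 14 > μ = 3.5000, the bound 1/4 is < 1 and informative.)

P[X ≥ 14] ≤ 1/4 ≈ 0.2500.


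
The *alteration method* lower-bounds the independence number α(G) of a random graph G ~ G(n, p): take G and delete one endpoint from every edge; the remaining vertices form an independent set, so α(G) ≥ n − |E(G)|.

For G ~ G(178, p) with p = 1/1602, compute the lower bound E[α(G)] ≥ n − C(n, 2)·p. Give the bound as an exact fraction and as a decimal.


E[|E(G)|] = C(178, 2)·p = 15753 · (1/1602) = 59/6.
E[α(G)] ≥ n − E[|E(G)|] = 178 − 59/6 = 1009/6.
Numerically: ≈ 168.1667.
(This is only a lower bound; the true E[α(G)] may be larger.)

E[α(G)] ≥ 1009/6 ≈ 168.1667.


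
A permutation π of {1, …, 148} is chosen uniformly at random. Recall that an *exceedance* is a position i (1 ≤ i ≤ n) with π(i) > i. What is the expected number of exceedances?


Write X = Σ_{i=1}^{148} X_i, where X_i = 1_{π(i) > i}.
For each fixed i, π(i) is uniform over {1, …, 148} (marginal of a uniform permutation), so P[π(i) > i] = (n − i)/n. Summing: Σ_{i=1}^{148} (n − i)/n = (0 + 1 + … + 147)/148 = 148(148 − 1)/(2·148) = (148 − 1)/2.
Hence E[X] = Σ_{i=1}^{148} (148 − i)/148 = 147/2 ≈ 73.50000.

E[X] = 147/2 = 73.50000.


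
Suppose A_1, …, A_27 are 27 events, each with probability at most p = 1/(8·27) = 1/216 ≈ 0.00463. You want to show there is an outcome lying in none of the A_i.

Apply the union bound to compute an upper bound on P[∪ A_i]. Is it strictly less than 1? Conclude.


Union bound: P[∪_{i=1}^{27} A_i] ≤ Σ_i P[A_i] ≤ 27·p = 27·(1/216) = 1/8.
Numerically: 1/8 ≈ 0.12500.
Is 1/8 < 1? YES.
Since P[∪ A_i] ≤ 1/8 < 1, the complement has P[∩ A_i^c] ≥ 1 − 1/8 = 7/8 > 0, so some outcome avoids every A_i.

27·p = 1/8 ≈ 0.12500; existence CERTIFIED by the union bound.


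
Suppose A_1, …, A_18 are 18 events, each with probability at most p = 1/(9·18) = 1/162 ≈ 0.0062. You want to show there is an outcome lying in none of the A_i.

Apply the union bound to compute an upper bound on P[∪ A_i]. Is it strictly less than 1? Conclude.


Union bound: P[∪_{i=1}^{18} A_i] ≤ Σ_i P[A_i] ≤ 18·p = 18·(1/162) = 1/9.
Numerically: 1/9 ≈ 0.1111.
Is 1/9 < 1? YES.
Since P[∪ A_i] ≤ 1/9 < 1, the complement has P[∩ A_i^c] ≥ 1 − 1/9 = 8/9 > 0, so some outcome avoids every A_i.

18·p = 1/9 ≈ 0.1111; existence CERTIFIED by the union bound.


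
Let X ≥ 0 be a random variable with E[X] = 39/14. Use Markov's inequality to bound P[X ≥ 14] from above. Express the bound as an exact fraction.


μ = E[X] = 39/14, a = 14.
Markov: P[X ≥ 14] ≤ μ/a = (39/14)/14 = 39/196.
Numerically: ≈ 0.1990.
(Since a = 14 > μ = 2.7857, the bound 39/196 is < 1 and informative.)

P[X ≥ 14] ≤ 39/196 ≈ 0.1990.


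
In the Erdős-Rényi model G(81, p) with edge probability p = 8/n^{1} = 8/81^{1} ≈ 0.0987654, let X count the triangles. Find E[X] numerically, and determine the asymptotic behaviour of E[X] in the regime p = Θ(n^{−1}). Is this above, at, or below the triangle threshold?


Number of potential triangles: C(81, 3) = 85320.
Each occurs with probability p³ ≈ (0.0987654)³ ≈ 9.63418329e-04.
By linearity: E[X] = C(81, 3)·p³ ≈ 85320 · 9.63418329e-04 ≈ 82.198852.
Here α = 1, so p = 8/n is exactly at the triangle threshold p ~ 1/n. Asymptotically E[X] → c³/6 = 8³/6 = 256/3 ≈ 85.333333, a bounded constant. In this regime the triangle count is asymptotically Poisson(c³/6).

E[X] ≈ 82.198852; in regime p = Θ(1/n^{1}) E[X] stays bounded (at the triangle threshold p ~ 1/n).


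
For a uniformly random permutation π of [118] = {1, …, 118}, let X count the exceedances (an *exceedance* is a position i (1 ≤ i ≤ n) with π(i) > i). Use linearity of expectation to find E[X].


Write X = Σ_{i=1}^{118} X_i, where X_i = 1_{π(i) > i}.
For each fixed i, π(i) is uniform over {1, …, 118} (marginal of a uniform permutation), so P[π(i) > i] = (n − i)/n. Summing: Σ_{i=1}^{118} (n − i)/n = (0 + 1 + … + 117)/118 = 118(118 − 1)/(2·118) = (118 − 1)/2.
Hence E[X] = Σ_{i=1}^{118} (118 − i)/118 = 117/2 ≈ 58.500000.

E[X] = 117/2 = 58.500000.


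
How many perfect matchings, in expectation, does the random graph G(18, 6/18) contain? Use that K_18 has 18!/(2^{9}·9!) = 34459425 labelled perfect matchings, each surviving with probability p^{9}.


K_18 has 18!/(2^{9}·9!) = 34459425 labelled perfect matchings.
For each such perfect matching H, let X_H = 1 if all 9 edges of H are present in G. Then P[X_H = 1] = p^{9} = (1/3)^{9} = 1/19683.
By linearity of expectation: E[X] = Σ_H E[X_H] = 34459425 · p^{9} = 34459425 · 1/19683 = 425425/243.
Numerically: E[X] ≈ 1750.7.

E[X] = 34459425 · (1/3)^{9} = 425425/243 ≈ 1750.7.


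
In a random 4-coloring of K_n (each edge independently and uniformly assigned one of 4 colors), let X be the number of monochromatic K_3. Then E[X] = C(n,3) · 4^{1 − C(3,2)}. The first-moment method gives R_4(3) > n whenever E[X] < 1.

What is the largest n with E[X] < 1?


We need C(n, 3) · 4^{1 − 3} < 1, i.e. C(n, 3) < 4^{3 − 1} = 16.
Check values of n near the boundary:
  n = 4: C(4, 3) = 4; 4 < 16? YES
  n = 5: C(5, 3) = 10; 10 < 16? YES
  n = 6: C(6, 3) = 20; 20 < 16? NO
  n = 7: C(7, 3) = 35; 35 < 16? NO
  n = 8: C(8, 3) = 56; 56 < 16? NO
The largest n with C(n, 3) < 16 is n = 5 (where E[X] = 5/8 ≈ 0.625). Hence R_4(3) > 5, i.e. R_4(3) ≥ 6.

Largest n = 5; hence R_4(3) > 5.


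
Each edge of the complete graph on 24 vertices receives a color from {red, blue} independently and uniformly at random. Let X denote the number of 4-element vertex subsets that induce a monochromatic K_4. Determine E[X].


Let X = Σ_S X_S over the C(24, 4) = 10626 subsets S of size 4, where X_S = 1 if the K_4 on S is monochromatic.
For a fixed S, the K_4 on S has C(4, 2) = 6 edges. P[all 6 edges red] = (1/2)^6, and likewise for blue, so P[monochromatic] = 2·(1/2)^6 = 2^{1 − 6} = 1/32.
Summing: E[X] = C(24, 4) · 2^{1 − 6} = 10626 · 1/32 = 5313/16.
Numerically: E[X] ≈ 332.0625.

E[X] = C(24,4)·2^(1−C(4,2)) = 5313/16 ≈ 332.0625.


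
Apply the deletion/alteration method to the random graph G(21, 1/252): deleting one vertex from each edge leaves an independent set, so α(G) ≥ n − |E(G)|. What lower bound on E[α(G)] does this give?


E[|E(G)|] = C(21, 2)·p = 210 · (1/252) = 5/6.
E[α(G)] ≥ n − E[|E(G)|] = 21 − 5/6 = 121/6.
Numerically: ≈ 20.167.
(This is only a lower bound; the true E[α(G)] may be larger.)

E[α(G)] ≥ 121/6 ≈ 20.167.


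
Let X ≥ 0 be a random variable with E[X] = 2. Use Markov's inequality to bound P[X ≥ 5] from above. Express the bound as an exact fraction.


μ = E[X] = 2, a = 5.
Markov: P[X ≥ 5] ≤ μ/a = (2)/5 = 2/5.
Numerically: ≈ 0.400000.
(Since a = 5 > μ = 2.000000, the bound 2/5 is < 1 and informative.)

P[X ≥ 5] ≤ 2/5 ≈ 0.400000.


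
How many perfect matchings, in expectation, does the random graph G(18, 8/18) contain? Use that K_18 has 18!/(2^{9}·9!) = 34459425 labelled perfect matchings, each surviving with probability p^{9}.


K_18 has 18!/(2^{9}·9!) = 34459425 labelled perfect matchings.
For each such perfect matching H, let X_H = 1 if all 9 edges of H are present in G. Then P[X_H = 1] = p^{9} = (4/9)^{9} = 262144/387420489.
Summing the indicators: E[X] = Σ_H E[X_H] = 34459425 · p^{9} = 34459425 · 262144/387420489 = 111522611200/4782969.
Numerically: E[X] ≈ 23316.6.

E[X] = 34459425 · (4/9)^{9} = 111522611200/4782969 ≈ 23316.6.


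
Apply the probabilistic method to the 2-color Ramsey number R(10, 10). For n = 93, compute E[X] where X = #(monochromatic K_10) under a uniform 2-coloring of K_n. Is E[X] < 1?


E[X] = C(93, 10) · 2^{1 − 45} = 8079421007658 · 2^{−44} = 8079421007658/17592186044416.
As a reduced fraction: E[X] = 4039710503829/8796093022208 ≈ 0.4592619.
Is E[X] < 1? YES.
Since E[X] < 1, there exists a 2-coloring of K_{93} with no monochromatic K_10; hence R(10, 10) > 93.

E[X] = 4039710503829/8796093022208 ≈ 0.4592619; E[X] < 1, so R(10, 10) > 93.


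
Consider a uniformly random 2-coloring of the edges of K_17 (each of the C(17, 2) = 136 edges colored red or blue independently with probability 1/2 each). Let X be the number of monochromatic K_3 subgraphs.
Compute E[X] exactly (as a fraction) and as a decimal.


Let X = Σ_S X_S over the C(17, 3) = 680 subsets S of size 3, where X_S = 1 if the K_3 on S is monochromatic.
For a fixed S, the K_3 on S has C(3, 2) = 3 edges. P[all 3 edges red] = (1/2)^3, and likewise for blue, so P[monochromatic] = 2·(1/2)^3 = 2^{1 − 3} = 1/4.
By linearity of expectation: E[X] = C(17, 3) · 2^{1 − 3} = 680 · 1/4 = 170.
Numerically: E[X] ≈ 170.0000.

E[X] = C(17,3)·2^(1−C(3,2)) = 170 ≈ 170.0000.


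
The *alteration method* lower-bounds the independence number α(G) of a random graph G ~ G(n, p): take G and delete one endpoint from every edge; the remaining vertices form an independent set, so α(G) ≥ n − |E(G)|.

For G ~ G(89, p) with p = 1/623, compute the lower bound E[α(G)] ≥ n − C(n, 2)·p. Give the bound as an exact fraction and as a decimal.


E[|E(G)|] = C(89, 2)·p = 3916 · (1/623) = 44/7.
E[α(G)] ≥ n − E[|E(G)|] = 89 − 44/7 = 579/7.
Numerically: ≈ 82.71429.
(This is only a lower bound; the true E[α(G)] may be larger.)

E[α(G)] ≥ 579/7 ≈ 82.71429.


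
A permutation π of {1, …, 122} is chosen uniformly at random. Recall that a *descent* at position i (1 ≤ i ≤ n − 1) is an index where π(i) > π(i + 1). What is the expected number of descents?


Write X = Σ X_I over i = 1, …, 121, with X_I the indicator of one descent.
There are 121 indicators.
For each fixed i, the pair (π(i), π(i+1)) is a uniformly random ordered pair of distinct values from {1, …, 122}; by symmetry P[π(i) > π(i+1)] = 1/2.
By linearity: E[X] = 121 · (1/2) = (122 − 1) · (1/2) = 121/2 ≈ 60.500.

E[X] = 121/2 = 60.500.


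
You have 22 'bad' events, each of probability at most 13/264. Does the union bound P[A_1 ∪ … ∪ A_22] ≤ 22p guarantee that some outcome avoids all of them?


Union bound: P[∪_{i=1}^{22} A_i] ≤ Σ_i P[A_i] ≤ 22·p = 22·(13/264) = 13/12.
Numerically: 13/12 ≈ 1.083333.
Is 13/12 < 1? NO.
Since the bound 13/12 is ≥ 1, the union bound is uninformative here; it does NOT by itself certify existence.

22·p = 13/12 ≈ 1.083333; existence NOT certified by the union bound.


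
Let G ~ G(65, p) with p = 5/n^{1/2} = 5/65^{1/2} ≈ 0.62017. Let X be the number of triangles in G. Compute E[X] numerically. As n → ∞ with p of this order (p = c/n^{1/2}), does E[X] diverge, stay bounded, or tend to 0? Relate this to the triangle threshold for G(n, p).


Number of potential triangles: C(65, 3) = 43680.
Each occurs with probability p³ ≈ (0.62017)³ ≈ 2.3852834e-01.
By linearity: E[X] = C(65, 3)·p³ ≈ 43680 · 2.3852834e-01 ≈ 10418.91771.
Since α = 1/2 < 1, p = c/n^{1/2} ≫ 1/n is above the triangle threshold p ~ 1/n. Asymptotically E[X] ~ (c³/6)·n^{3(1−α)} = (5³/6)·n^{1.5} → ∞; triangles are abundant w.h.p.

E[X] ≈ 10418.91771; in regime p = Θ(1/n^{1/2}) E[X] diverges (above the triangle threshold p ~ 1/n).


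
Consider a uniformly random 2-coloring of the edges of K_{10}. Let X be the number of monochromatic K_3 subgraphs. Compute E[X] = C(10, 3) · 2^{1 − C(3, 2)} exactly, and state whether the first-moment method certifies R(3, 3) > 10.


E[X] = C(10, 3) · 2^{1 − 3} = 120 · 2^{−2} = 120/4.
As a reduced fraction: E[X] = 30 ≈ 30.0000.
Is E[X] < 1? NO.
Since E[X] ≥ 1, the first-moment bound is inconclusive at n = 10; it does NOT by itself certify R(3, 3) > 10.

E[X] = 30 ≈ 30.0000; E[X] ≥ 1; first-moment method inconclusive here.


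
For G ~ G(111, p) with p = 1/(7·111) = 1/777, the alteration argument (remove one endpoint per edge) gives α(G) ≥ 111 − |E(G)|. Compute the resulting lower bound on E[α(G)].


E[|E(G)|] = C(111, 2)·p = 6105 · (1/777) = 55/7.
E[α(G)] ≥ n − E[|E(G)|] = 111 − 55/7 = 722/7.
Numerically: ≈ 103.1429.
(This is only a lower bound; the true E[α(G)] may be larger.)

E[α(G)] ≥ 722/7 ≈ 103.1429.


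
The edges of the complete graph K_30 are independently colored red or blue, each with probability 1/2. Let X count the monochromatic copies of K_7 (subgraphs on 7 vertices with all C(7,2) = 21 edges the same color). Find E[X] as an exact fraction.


Let X = Σ_S X_S over the C(30, 7) = 2035800 subsets S of size 7, where X_S = 1 if the K_7 on S is monochromatic.
For a fixed S, the K_7 on S has C(7, 2) = 21 edges. P[all 21 edges red] = (1/2)^21, and likewise for blue, so P[monochromatic] = 2·(1/2)^21 = 2^{1 − 21} = 1/1048576.
Summing: E[X] = C(30, 7) · 2^{1 − 21} = 2035800 · 1/1048576 = 254475/131072.
Numerically: E[X] ≈ 1.94149.

E[X] = C(30,7)·2^(1−C(7,2)) = 254475/131072 ≈ 1.94149.


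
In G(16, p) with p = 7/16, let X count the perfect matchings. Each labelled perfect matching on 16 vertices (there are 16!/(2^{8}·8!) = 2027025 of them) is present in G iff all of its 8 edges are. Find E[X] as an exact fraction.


K_16 has 16!/(2^{8}·8!) = 2027025 labelled perfect matchings.
For each such perfect matching H, let X_H = 1 if all 8 edges of H are present in G. Then P[X_H = 1] = p^{8} = (7/16)^{8} = 5764801/4294967296.
By linearity of expectation: E[X] = Σ_H E[X_H] = 2027025 · p^{8} = 2027025 · 5764801/4294967296 = 11685395747025/4294967296.
Numerically: E[X] ≈ 2.72e+03.

E[X] = 2027025 · (7/16)^{8} = 11685395747025/4294967296 ≈ 2.72e+03.


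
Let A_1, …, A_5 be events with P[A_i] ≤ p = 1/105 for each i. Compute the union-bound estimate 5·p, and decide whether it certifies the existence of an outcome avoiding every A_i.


Union bound: P[∪_{i=1}^{5} A_i] ≤ Σ_i P[A_i] ≤ 5·p = 5·(1/105) = 1/21.
Numerically: 1/21 ≈ 0.04762.
Is 1/21 < 1? YES.
Since P[∪ A_i] ≤ 1/21 < 1, the complement has P[∩ A_i^c] ≥ 1 − 1/21 = 20/21 > 0, so some outcome avoids every A_i.

5·p = 1/21 ≈ 0.04762; existence CERTIFIED by the union bound.


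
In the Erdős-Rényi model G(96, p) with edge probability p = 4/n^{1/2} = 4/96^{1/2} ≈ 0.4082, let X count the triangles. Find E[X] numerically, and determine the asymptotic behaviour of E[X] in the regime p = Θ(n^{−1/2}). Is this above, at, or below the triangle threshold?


Number of potential triangles: C(96, 3) = 142880.
Each occurs with probability p³ ≈ (0.4082)³ ≈ 6.804138e-02.
By linearity: E[X] = C(96, 3)·p³ ≈ 142880 · 6.804138e-02 ≈ 9721.7526.
Since α = 1/2 < 1, p = c/n^{1/2} ≫ 1/n is above the triangle threshold p ~ 1/n. Asymptotically E[X] ~ (c³/6)·n^{3(1−α)} = (4³/6)·n^{1.5} → ∞; triangles are abundant w.h.p.

E[X] ≈ 9721.7526; in regime p = Θ(1/n^{1/2}) E[X] diverges (above the triangle threshold p ~ 1/n).


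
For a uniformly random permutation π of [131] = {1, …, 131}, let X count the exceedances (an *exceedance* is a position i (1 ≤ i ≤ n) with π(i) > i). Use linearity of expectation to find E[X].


Write X = Σ_{i=1}^{131} X_i, where X_i = 1_{π(i) > i}.
For each fixed i, π(i) is uniform over {1, …, 131} (marginal of a uniform permutation), so P[π(i) > i] = (n − i)/n. Summing: Σ_{i=1}^{131} (n − i)/n = (0 + 1 + … + 130)/131 = 131(131 − 1)/(2·131) = (131 − 1)/2.
Hence E[X] = Σ_{i=1}^{131} (131 − i)/131 = 65 ≈ 65.000000.

E[X] = 65 = 65.000000.


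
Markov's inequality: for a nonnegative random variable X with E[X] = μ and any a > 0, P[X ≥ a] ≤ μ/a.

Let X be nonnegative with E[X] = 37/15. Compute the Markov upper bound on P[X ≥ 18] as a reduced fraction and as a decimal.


μ = E[X] = 37/15, a = 18.
Markov: P[X ≥ 18] ≤ μ/a = (37/15)/18 = 37/270.
Numerically: ≈ 0.137037.
(Since a = 18 > μ = 2.466667, the bound 37/270 is < 1 and informative.)

P[X ≥ 18] ≤ 37/270 ≈ 0.137037.


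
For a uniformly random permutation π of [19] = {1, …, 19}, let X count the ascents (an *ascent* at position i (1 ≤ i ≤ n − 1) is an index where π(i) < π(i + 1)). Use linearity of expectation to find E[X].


Write X = Σ X_I over i = 1, …, 18, with X_I the indicator of one ascent.
There are 18 indicators.
For each fixed i, the pair (π(i), π(i+1)) is a uniformly random ordered pair of distinct values from {1, …, 19}; by symmetry P[π(i) < π(i+1)] = 1/2.
By linearity: E[X] = 18 · (1/2) = (19 − 1) · (1/2) = 9 ≈ 9.0000.

E[X] = 9 = 9.0000.


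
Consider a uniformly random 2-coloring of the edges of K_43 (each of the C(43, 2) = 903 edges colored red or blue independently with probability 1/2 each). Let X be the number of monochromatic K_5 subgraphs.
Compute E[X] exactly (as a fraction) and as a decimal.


Let X = Σ_S X_S over the C(43, 5) = 962598 subsets S of size 5, where X_S = 1 if the K_5 on S is monochromatic.
For a fixed S, the K_5 on S has C(5, 2) = 10 edges. P[all 10 edges red] = (1/2)^10, and likewise for blue, so P[monochromatic] = 2·(1/2)^10 = 2^{1 − 10} = 1/512.
By linearity of expectation: E[X] = C(43, 5) · 2^{1 − 10} = 962598 · 1/512 = 481299/256.
Numerically: E[X] ≈ 1880.07422.

E[X] = C(43,5)·2^(1−C(5,2)) = 481299/256 ≈ 1880.07422.


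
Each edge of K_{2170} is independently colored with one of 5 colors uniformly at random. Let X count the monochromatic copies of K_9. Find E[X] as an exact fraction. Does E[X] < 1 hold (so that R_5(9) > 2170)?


E[X] = C(2170, 9) · 5^{1 − 36} = 2891746779868845075610510 · 5^{−35} = 2891746779868845075610510/2910383045673370361328125.
As a reduced fraction: E[X] = 578349355973769015122102/582076609134674072265625 ≈ 0.994.
Is E[X] < 1? YES.
Since E[X] < 1, there exists a 5-coloring of K_{2170} with no monochromatic K_9; hence R_5(9) > 2170.

E[X] = 578349355973769015122102/582076609134674072265625 ≈ 0.994; E[X] < 1, so R_5(9) > 2170.


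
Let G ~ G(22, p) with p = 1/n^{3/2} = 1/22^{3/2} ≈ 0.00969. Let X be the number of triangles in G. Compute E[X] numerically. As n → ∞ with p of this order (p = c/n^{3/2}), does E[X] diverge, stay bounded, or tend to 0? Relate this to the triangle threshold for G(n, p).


Number of potential triangles: C(22, 3) = 1540.
Each occurs with probability p³ ≈ (0.00969)³ ≈ 9.10118e-07.
By linearity: E[X] = C(22, 3)·p³ ≈ 1540 · 9.10118e-07 ≈ 0.001.
Since α = 3/2 > 1, p = c/n^{3/2} = o(1/n) is below the triangle threshold p ~ 1/n. Asymptotically E[X] ~ (c³/6)·n^{3(1−α)} = (1³/6)·n^{-1.5} → 0, so by Markov's inequality G has no triangles w.h.p.

E[X] ≈ 0.001; in regime p = Θ(1/n^{3/2}) E[X] tends to 0 (below the triangle threshold p ~ 1/n).


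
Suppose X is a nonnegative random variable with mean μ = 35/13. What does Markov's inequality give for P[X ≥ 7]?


μ = E[X] = 35/13, a = 7.
Markov: P[X ≥ 7] ≤ μ/a = (35/13)/7 = 5/13.
Numerically: ≈ 0.38462.
(Since a = 7 > μ = 2.69231, the bound 5/13 is < 1 and informative.)

P[X ≥ 7] ≤ 5/13 ≈ 0.38462.


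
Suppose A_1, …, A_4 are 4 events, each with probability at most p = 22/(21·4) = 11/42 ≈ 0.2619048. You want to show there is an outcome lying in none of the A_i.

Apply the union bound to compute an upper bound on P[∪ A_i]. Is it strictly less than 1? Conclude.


Union bound: P[∪_{i=1}^{4} A_i] ≤ Σ_i P[A_i] ≤ 4·p = 4·(11/42) = 22/21.
Numerically: 22/21 ≈ 1.0476190.
Is 22/21 < 1? NO.
Since the bound 22/21 is ≥ 1, the union bound is uninformative here; it does NOT by itself certify existence.

4·p = 22/21 ≈ 1.0476190; existence NOT certified by the union bound.


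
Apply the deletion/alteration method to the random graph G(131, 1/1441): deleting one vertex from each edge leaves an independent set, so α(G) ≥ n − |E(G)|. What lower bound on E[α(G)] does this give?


E[|E(G)|] = C(131, 2)·p = 8515 · (1/1441) = 65/11.
E[α(G)] ≥ n − E[|E(G)|] = 131 − 65/11 = 1376/11.
Numerically: ≈ 125.090909.
(This is only a lower bound; the true E[α(G)] may be larger.)

E[α(G)] ≥ 1376/11 ≈ 125.090909.


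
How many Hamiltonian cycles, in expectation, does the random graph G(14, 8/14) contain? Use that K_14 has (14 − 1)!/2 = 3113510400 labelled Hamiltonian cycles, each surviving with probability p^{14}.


K_14 has (14 − 1)!/2 = 3113510400 labelled Hamiltonian cycles.
For each such Hamiltonian cycle H, let X_H = 1 if all 14 edges of H are present in G. Then P[X_H = 1] = p^{14} = (4/7)^{14} = 268435456/678223072849.
By linearity of expectation: E[X] = Σ_H E[X_H] = 3113510400 · p^{14} = 3113510400 · 268435456/678223072849 = 119396654854963200/96889010407.
Numerically: E[X] ≈ 1.23e+06.

E[X] = 3113510400 · (4/7)^{14} = 119396654854963200/96889010407 ≈ 1.23e+06.


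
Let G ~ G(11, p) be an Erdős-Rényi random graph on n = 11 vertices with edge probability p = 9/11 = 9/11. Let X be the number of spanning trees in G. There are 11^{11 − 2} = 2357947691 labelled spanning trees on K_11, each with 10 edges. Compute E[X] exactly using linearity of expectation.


K_11 has 11^{11 − 2} = 2357947691 labelled spanning trees.
For each such spanning tree H, let X_H = 1 if all 10 edges of H are present in G. Then P[X_H = 1] = p^{10} = (9/11)^{10} = 3486784401/25937424601.
By linearity of expectation: E[X] = Σ_H E[X_H] = 2357947691 · p^{10} = 2357947691 · 3486784401/25937424601 = 3486784401/11.
Numerically: E[X] ≈ 3.1698e+08.

E[X] = 2357947691 · (9/11)^{10} = 3486784401/11 ≈ 3.1698e+08.


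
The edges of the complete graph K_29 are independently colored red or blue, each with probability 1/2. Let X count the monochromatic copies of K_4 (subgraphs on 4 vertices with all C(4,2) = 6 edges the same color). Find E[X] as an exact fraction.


Let X = Σ_S X_S over the C(29, 4) = 23751 subsets S of size 4, where X_S = 1 if the K_4 on S is monochromatic.
For a fixed S, the K_4 on S has C(4, 2) = 6 edges. P[all 6 edges red] = (1/2)^6, and likewise for blue, so P[monochromatic] = 2·(1/2)^6 = 2^{1 − 6} = 1/32.
By linearity: E[X] = C(29, 4) · 2^{1 − 6} = 23751 · 1/32 = 23751/32.
Numerically: E[X] ≈ 742.21875.

E[X] = C(29,4)·2^(1−C(4,2)) = 23751/32 ≈ 742.21875.


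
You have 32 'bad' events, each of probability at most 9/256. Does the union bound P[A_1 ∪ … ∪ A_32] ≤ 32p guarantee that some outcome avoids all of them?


Union bound: P[∪_{i=1}^{32} A_i] ≤ Σ_i P[A_i] ≤ 32·p = 32·(9/256) = 9/8.
Numerically: 9/8 ≈ 1.1250.
Is 9/8 < 1? NO.
Since the bound 9/8 is ≥ 1, the union bound is uninformative here; it does NOT by itself certify existence.

32·p = 9/8 ≈ 1.1250; existence NOT certified by the union bound.


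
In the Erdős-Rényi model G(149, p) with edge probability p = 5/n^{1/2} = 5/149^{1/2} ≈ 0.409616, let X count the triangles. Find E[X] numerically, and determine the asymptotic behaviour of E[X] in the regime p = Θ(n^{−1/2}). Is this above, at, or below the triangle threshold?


Number of potential triangles: C(149, 3) = 540274.
Each occurs with probability p³ ≈ (0.409616)³ ≈ 6.87275101e-02.
By linearity: E[X] = C(149, 3)·p³ ≈ 540274 · 6.87275101e-02 ≈ 37131.686798.
Since α = 1/2 < 1, p = c/n^{1/2} ≫ 1/n is above the triangle threshold p ~ 1/n. Asymptotically E[X] ~ (c³/6)·n^{3(1−α)} = (5³/6)·n^{1.5} → ∞; triangles are abundant w.h.p.

E[X] ≈ 37131.686798; in regime p = Θ(1/n^{1/2}) E[X] diverges (above the triangle threshold p ~ 1/n).


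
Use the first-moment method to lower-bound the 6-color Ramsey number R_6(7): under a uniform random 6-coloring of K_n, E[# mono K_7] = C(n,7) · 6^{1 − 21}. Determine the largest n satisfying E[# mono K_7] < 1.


We need C(n, 7) · 6^{1 − 21} < 1, i.e. C(n, 7) < 6^{21 − 1} = 3656158440062976.
Check values of n near the boundary:
  n = 565: C(565, 7) = 3513212521235560; 3513212521235560 < 3656158440062976? YES
  n = 566: C(566, 7) = 3557206237959440; 3557206237959440 < 3656158440062976? YES
  n = 567: C(567, 7) = 3601671315933933; 3601671315933933 < 3656158440062976? YES
  n = 568: C(568, 7) = 3646611956239704; 3646611956239704 < 3656158440062976? YES
  n = 569: C(569, 7) = 3692032389858348; 3692032389858348 < 3656158440062976? NO
The largest n with C(n, 7) < 3656158440062976 is n = 568 (where E[X] = 16882462760369/16926659444736 ≈ 0.9974). Hence R_6(7) > 568, i.e. R_6(7) ≥ 569.

Largest n = 568; hence R_6(7) > 568.


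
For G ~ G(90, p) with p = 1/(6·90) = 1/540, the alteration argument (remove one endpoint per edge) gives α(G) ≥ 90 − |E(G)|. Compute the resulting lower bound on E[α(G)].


E[|E(G)|] = C(90, 2)·p = 4005 · (1/540) = 89/12.
E[α(G)] ≥ n − E[|E(G)|] = 90 − 89/12 = 991/12.
Numerically: ≈ 82.583.
(This is only a lower bound; the true E[α(G)] may be larger.)

E[α(G)] ≥ 991/12 ≈ 82.583.


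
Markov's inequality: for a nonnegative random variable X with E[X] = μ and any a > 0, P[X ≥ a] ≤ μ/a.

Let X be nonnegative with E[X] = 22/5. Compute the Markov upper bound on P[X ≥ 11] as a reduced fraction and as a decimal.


μ = E[X] = 22/5, a = 11.
Markov: P[X ≥ 11] ≤ μ/a = (22/5)/11 = 2/5.
Numerically: ≈ 0.400.
(Since a = 11 > μ = 4.400, the bound 2/5 is < 1 and informative.)

P[X ≥ 11] ≤ 2/5 ≈ 0.400.


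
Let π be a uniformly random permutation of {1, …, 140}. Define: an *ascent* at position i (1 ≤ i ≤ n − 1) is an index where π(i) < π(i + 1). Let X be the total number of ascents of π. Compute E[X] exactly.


Write X = Σ X_I over i = 1, …, 139, with X_I the indicator of one ascent.
There are 139 indicators.
For each fixed i, the pair (π(i), π(i+1)) is a uniformly random ordered pair of distinct values from {1, …, 140}; by symmetry P[π(i) < π(i+1)] = 1/2.
By linearity: E[X] = 139 · (1/2) = (140 − 1) · (1/2) = 139/2 ≈ 69.5000.

E[X] = 139/2 = 69.5000.


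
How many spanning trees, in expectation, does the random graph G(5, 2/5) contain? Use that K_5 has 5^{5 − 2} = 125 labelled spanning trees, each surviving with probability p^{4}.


K_5 has 5^{5 − 2} = 125 labelled spanning trees.
For each such spanning tree H, let X_H = 1 if all 4 edges of H are present in G. Then P[X_H = 1] = p^{4} = (2/5)^{4} = 16/625.
By linearity: E[X] = Σ_H E[X_H] = 125 · p^{4} = 125 · 16/625 = 16/5.
Numerically: E[X] ≈ 3.2.

E[X] = 125 · (2/5)^{4} = 16/5 ≈ 3.2.


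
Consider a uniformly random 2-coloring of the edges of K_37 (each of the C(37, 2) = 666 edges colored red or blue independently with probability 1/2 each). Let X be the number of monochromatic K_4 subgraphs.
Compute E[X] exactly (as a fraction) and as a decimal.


Let X = Σ_S X_S over the C(37, 4) = 66045 subsets S of size 4, where X_S = 1 if the K_4 on S is monochromatic.
For a fixed S, the K_4 on S has C(4, 2) = 6 edges. P[all 6 edges red] = (1/2)^6, and likewise for blue, so P[monochromatic] = 2·(1/2)^6 = 2^{1 − 6} = 1/32.
By linearity: E[X] = C(37, 4) · 2^{1 − 6} = 66045 · 1/32 = 66045/32.
Numerically: E[X] ≈ 2063.906250.

E[X] = C(37,4)·2^(1−C(4,2)) = 66045/32 ≈ 2063.906250.


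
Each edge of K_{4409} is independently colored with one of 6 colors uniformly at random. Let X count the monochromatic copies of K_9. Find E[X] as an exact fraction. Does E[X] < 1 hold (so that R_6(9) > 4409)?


E[X] = C(4409, 9) · 6^{1 − 36} = 1720875732988608787686577131 · 6^{−35} = 1720875732988608787686577131/1719070799748422591028658176.
As a reduced fraction: E[X] = 573625244329536262562192377/573023599916140863676219392 ≈ 1.00105.
Is E[X] < 1? NO.
Since E[X] ≥ 1, the first-moment bound is inconclusive at n = 4409; it does NOT by itself certify R_6(9) > 4409.

E[X] = 573625244329536262562192377/573023599916140863676219392 ≈ 1.00105; E[X] ≥ 1; first-moment method inconclusive here.


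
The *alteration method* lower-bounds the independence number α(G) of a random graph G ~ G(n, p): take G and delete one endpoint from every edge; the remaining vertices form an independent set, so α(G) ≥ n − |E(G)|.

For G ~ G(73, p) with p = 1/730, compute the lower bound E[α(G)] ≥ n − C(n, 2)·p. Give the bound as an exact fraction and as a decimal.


E[|E(G)|] = C(73, 2)·p = 2628 · (1/730) = 18/5.
E[α(G)] ≥ n − E[|E(G)|] = 73 − 18/5 = 347/5.
Numerically: ≈ 69.4000.
(This is only a lower bound; the true E[α(G)] may be larger.)

E[α(G)] ≥ 347/5 ≈ 69.4000.


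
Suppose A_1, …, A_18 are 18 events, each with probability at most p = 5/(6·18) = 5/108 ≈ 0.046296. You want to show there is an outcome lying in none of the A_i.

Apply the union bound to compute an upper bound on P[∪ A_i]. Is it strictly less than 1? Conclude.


Union bound: P[∪_{i=1}^{18} A_i] ≤ Σ_i P[A_i] ≤ 18·p = 18·(5/108) = 5/6.
Numerically: 5/6 ≈ 0.833333.
Is 5/6 < 1? YES.
Since P[∪ A_i] ≤ 5/6 < 1, the complement has P[∩ A_i^c] ≥ 1 − 5/6 = 1/6 > 0, so some outcome avoids every A_i.

18·p = 5/6 ≈ 0.833333; existence CERTIFIED by the union bound.


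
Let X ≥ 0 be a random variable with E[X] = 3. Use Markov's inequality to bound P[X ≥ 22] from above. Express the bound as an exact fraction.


μ = E[X] = 3, a = 22.
Markov: P[X ≥ 22] ≤ μ/a = (3)/22 = 3/22.
Numerically: ≈ 0.1364.
(Since a = 22 > μ = 3.0000, the bound 3/22 is < 1 and informative.)

P[X ≥ 22] ≤ 3/22 ≈ 0.1364.


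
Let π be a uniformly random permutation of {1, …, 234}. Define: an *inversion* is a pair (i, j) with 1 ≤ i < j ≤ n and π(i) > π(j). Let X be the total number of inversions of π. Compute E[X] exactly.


Write X = Σ X_I over the C(234, 2) = 27261 pairs i < j, with X_I the indicator of one inversion.
There are 27261 indicators.
For each fixed pair i < j, the values π(i) and π(j) are two distinct elements of {1, …, 234} in uniformly random order; by symmetry P[π(i) > π(j)] = 1/2.
By linearity: E[X] = 27261 · (1/2) = C(234, 2) · (1/2) = 27261/2 = 27261/2 ≈ 13630.500.

E[X] = 27261/2 = 13630.500.


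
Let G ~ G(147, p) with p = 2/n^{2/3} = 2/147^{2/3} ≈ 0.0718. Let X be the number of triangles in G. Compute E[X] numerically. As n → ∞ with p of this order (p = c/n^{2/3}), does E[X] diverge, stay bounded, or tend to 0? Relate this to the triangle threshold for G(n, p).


Number of potential triangles: C(147, 3) = 518665.
Each occurs with probability p³ ≈ (0.0718)³ ≈ 3.702161e-04.
By linearity: E[X] = C(147, 3)·p³ ≈ 518665 · 3.702161e-04 ≈ 192.0181.
Since α = 2/3 < 1, p = c/n^{2/3} ≫ 1/n is above the triangle threshold p ~ 1/n. Asymptotically E[X] ~ (c³/6)·n^{3(1−α)} = (2³/6)·n^{1} → ∞; triangles are abundant w.h.p.

E[X] ≈ 192.0181; in regime p = Θ(1/n^{2/3}) E[X] diverges (above the triangle threshold p ~ 1/n).


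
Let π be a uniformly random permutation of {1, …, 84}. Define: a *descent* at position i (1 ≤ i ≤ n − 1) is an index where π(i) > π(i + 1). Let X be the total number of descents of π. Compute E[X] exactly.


Write X = Σ X_I over i = 1, …, 83, with X_I the indicator of one descent.
There are 83 indicators.
For each fixed i, the pair (π(i), π(i+1)) is a uniformly random ordered pair of distinct values from {1, …, 84}; by symmetry P[π(i) > π(i+1)] = 1/2.
By linearity: E[X] = 83 · (1/2) = (84 − 1) · (1/2) = 83/2 ≈ 41.5000.

E[X] = 83/2 = 41.5000.


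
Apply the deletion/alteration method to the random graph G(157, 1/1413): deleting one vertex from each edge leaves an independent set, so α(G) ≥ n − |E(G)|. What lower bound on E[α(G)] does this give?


E[|E(G)|] = C(157, 2)·p = 12246 · (1/1413) = 26/3.
E[α(G)] ≥ n − E[|E(G)|] = 157 − 26/3 = 445/3.
Numerically: ≈ 148.333333.
(This is only a lower bound; the true E[α(G)] may be larger.)

E[α(G)] ≥ 445/3 ≈ 148.333333.


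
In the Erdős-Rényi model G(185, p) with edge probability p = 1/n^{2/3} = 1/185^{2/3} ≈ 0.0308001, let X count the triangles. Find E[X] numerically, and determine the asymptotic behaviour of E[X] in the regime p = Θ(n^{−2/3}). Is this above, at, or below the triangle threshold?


Number of potential triangles: C(185, 3) = 1038220.
Each occurs with probability p³ ≈ (0.0308001)³ ≈ 2.92184076e-05.
By linearity: E[X] = C(185, 3)·p³ ≈ 1038220 · 2.92184076e-05 ≈ 30.335135.
Since α = 2/3 < 1, p = c/n^{2/3} ≫ 1/n is above the triangle threshold p ~ 1/n. Asymptotically E[X] ~ (c³/6)·n^{3(1−α)} = (1³/6)·n^{1} → ∞; triangles are abundant w.h.p.

E[X] ≈ 30.335135; in regime p = Θ(1/n^{2/3}) E[X] diverges (above the triangle threshold p ~ 1/n).


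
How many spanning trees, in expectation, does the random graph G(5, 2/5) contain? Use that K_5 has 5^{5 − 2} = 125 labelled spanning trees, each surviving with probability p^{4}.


K_5 has 5^{5 − 2} = 125 labelled spanning trees.
For each such spanning tree H, let X_H = 1 if all 4 edges of H are present in G. Then P[X_H = 1] = p^{4} = (2/5)^{4} = 16/625.
By linearity of expectation: E[X] = Σ_H E[X_H] = 125 · p^{4} = 125 · 16/625 = 16/5.
Numerically: E[X] ≈ 3.2.

E[X] = 125 · (2/5)^{4} = 16/5 ≈ 3.2.


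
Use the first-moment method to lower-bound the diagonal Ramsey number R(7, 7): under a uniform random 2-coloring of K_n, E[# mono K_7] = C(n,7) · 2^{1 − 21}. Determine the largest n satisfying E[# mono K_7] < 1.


We need C(n, 7) · 2^{1 − 21} < 1, i.e. C(n, 7) < 2^{21 − 1} = 1048576.
Check values of n near the boundary:
  n = 23: C(23, 7) = 245157; 245157 < 1048576? YES
  n = 24: C(24, 7) = 346104; 346104 < 1048576? YES
  n = 25: C(25, 7) = 480700; 480700 < 1048576? YES
  n = 26: C(26, 7) = 657800; 657800 < 1048576? YES
  n = 27: C(27, 7) = 888030; 888030 < 1048576? YES
  n = 28: C(28, 7) = 1184040; 1184040 < 1048576? NO
  n = 29: C(29, 7) = 1560780; 1560780 < 1048576? NO
The largest n with C(n, 7) < 1048576 is n = 27 (where E[X] = 444015/524288 ≈ 0.8469). Hence R(7, 7) > 27, i.e. R(7, 7) ≥ 28.

Largest n = 27; hence R(7, 7) > 27.


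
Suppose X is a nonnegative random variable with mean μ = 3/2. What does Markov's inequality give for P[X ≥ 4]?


μ = E[X] = 3/2, a = 4.
Markov: P[X ≥ 4] ≤ μ/a = (3/2)/4 = 3/8.
Numerically: ≈ 0.3750.
(Since a = 4 > μ = 1.5000, the bound 3/8 is < 1 and informative.)

P[X ≥ 4] ≤ 3/8 ≈ 0.3750.


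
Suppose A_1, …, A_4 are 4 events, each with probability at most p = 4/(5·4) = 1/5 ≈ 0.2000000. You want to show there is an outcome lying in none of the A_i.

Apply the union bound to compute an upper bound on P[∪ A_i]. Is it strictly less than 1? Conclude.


Union bound: P[∪_{i=1}^{4} A_i] ≤ Σ_i P[A_i] ≤ 4·p = 4·(1/5) = 4/5.
Numerically: 4/5 ≈ 0.8000000.
Is 4/5 < 1? YES.
Since P[∪ A_i] ≤ 4/5 < 1, the complement has P[∩ A_i^c] ≥ 1 − 4/5 = 1/5 > 0, so some outcome avoids every A_i.

4·p = 4/5 ≈ 0.8000000; existence CERTIFIED by the union bound.


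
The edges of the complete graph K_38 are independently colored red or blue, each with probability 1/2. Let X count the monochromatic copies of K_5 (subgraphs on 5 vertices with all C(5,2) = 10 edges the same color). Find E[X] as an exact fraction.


Let X = Σ_S X_S over the C(38, 5) = 501942 subsets S of size 5, where X_S = 1 if the K_5 on S is monochromatic.
For a fixed S, the K_5 on S has C(5, 2) = 10 edges. P[all 10 edges red] = (1/2)^10, and likewise for blue, so P[monochromatic] = 2·(1/2)^10 = 2^{1 − 10} = 1/512.
By linearity: E[X] = C(38, 5) · 2^{1 − 10} = 501942 · 1/512 = 250971/256.
Numerically: E[X] ≈ 980.355469.

E[X] = C(38,5)·2^(1−C(5,2)) = 250971/256 ≈ 980.355469.


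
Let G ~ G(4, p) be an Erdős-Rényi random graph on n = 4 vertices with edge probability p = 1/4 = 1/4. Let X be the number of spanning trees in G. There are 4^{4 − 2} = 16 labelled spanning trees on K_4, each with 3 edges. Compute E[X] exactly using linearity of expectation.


K_4 has 4^{4 − 2} = 16 labelled spanning trees.
For each such spanning tree H, let X_H = 1 if all 3 edges of H are present in G. Then P[X_H = 1] = p^{3} = (1/4)^{3} = 1/64.
By linearity of expectation: E[X] = Σ_H E[X_H] = 16 · p^{3} = 16 · 1/64 = 1/4.
Numerically: E[X] ≈ 0.25.

E[X] = 16 · (1/4)^{3} = 1/4 ≈ 0.25.


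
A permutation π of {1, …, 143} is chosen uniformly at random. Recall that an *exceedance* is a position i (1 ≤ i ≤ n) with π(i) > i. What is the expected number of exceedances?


Write X = Σ_{i=1}^{143} X_i, where X_i = 1_{π(i) > i}.
For each fixed i, π(i) is uniform over {1, …, 143} (marginal of a uniform permutation), so P[π(i) > i] = (n − i)/n. Summing: Σ_{i=1}^{143} (n − i)/n = (0 + 1 + … + 142)/143 = 143(143 − 1)/(2·143) = (143 − 1)/2.
Hence E[X] = Σ_{i=1}^{143} (143 − i)/143 = 71 ≈ 71.000000.

E[X] = 71 = 71.000000.


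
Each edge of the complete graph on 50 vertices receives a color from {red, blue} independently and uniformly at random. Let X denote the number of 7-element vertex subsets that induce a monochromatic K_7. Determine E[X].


Let X = Σ_S X_S over the C(50, 7) = 99884400 subsets S of size 7, where X_S = 1 if the K_7 on S is monochromatic.
For a fixed S, the K_7 on S has C(7, 2) = 21 edges. P[all 21 edges red] = (1/2)^21, and likewise for blue, so P[monochromatic] = 2·(1/2)^21 = 2^{1 − 21} = 1/1048576.
By linearity of expectation: E[X] = C(50, 7) · 2^{1 − 21} = 99884400 · 1/1048576 = 6242775/65536.
Numerically: E[X] ≈ 95.25719.

E[X] = C(50,7)·2^(1−C(7,2)) = 6242775/65536 ≈ 95.25719.


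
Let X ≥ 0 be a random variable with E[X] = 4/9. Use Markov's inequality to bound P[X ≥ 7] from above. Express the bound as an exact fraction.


μ = E[X] = 4/9, a = 7.
Markov: P[X ≥ 7] ≤ μ/a = (4/9)/7 = 4/63.
Numerically: ≈ 0.063.
(Since a = 7 > μ = 0.444, the bound 4/63 is < 1 and informative.)

P[X ≥ 7] ≤ 4/63 ≈ 0.063.


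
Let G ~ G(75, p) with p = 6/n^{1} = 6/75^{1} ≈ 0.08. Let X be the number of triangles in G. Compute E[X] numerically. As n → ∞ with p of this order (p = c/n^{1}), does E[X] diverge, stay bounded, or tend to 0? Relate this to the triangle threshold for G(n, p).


Number of potential triangles: C(75, 3) = 67525.
Each occurs with probability p³ ≈ (0.08)³ ≈ 5.120000e-04.
By linearity: E[X] = C(75, 3)·p³ ≈ 67525 · 5.120000e-04 ≈ 34.5728.
Here α = 1, so p = 6/n is exactly at the triangle threshold p ~ 1/n. Asymptotically E[X] → c³/6 = 6³/6 = 36 ≈ 36.0000, a bounded constant. In this regime the triangle count is asymptotically Poisson(c³/6).

E[X] ≈ 34.5728; in regime p = Θ(1/n^{1}) E[X] stays bounded (at the triangle threshold p ~ 1/n).


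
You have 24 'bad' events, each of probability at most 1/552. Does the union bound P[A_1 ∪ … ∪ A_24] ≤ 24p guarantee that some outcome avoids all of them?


Union bound: P[∪_{i=1}^{24} A_i] ≤ Σ_i P[A_i] ≤ 24·p = 24·(1/552) = 1/23.
Numerically: 1/23 ≈ 0.0434783.
Is 1/23 < 1? YES.
Since P[∪ A_i] ≤ 1/23 < 1, the complement has P[∩ A_i^c] ≥ 1 − 1/23 = 22/23 > 0, so some outcome avoids every A_i.

24·p = 1/23 ≈ 0.0434783; existence CERTIFIED by the union bound.


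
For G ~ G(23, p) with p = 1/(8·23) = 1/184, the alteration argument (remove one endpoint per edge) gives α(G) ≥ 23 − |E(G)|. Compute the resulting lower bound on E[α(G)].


E[|E(G)|] = C(23, 2)·p = 253 · (1/184) = 11/8.
E[α(G)] ≥ n − E[|E(G)|] = 23 − 11/8 = 173/8.
Numerically: ≈ 21.625.
(This is only a lower bound; the true E[α(G)] may be larger.)

E[α(G)] ≥ 173/8 ≈ 21.625.
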